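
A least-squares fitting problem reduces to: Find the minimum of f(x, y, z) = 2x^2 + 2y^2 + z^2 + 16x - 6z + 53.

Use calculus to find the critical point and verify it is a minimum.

f(x,y,z) = 2x^2 + 2y^2 + z^2 + 16x - 6z + 53
df/dx = 4x + (16) = 0 => x = -4
df/dy = 4y + (0) = 0 => y = 0
df/dz = 2z + (-6) = 0 => z = 3
f(-4,0,3) = 2*(-4)^2 + 2*(0)^2 + 1*(3)^2 + 16*(-4) + -6*(3) + 53 = 12
Hessian is diagonal with entries 4, 4, 2 > 0, confirmed minimum.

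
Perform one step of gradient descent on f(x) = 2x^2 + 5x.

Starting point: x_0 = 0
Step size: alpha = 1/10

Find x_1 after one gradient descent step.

f(x) = 2x^2 + 5x
f'(x) = 4x + 5
f'(0) = 4*0 + (5) = 5
x_1 = x_0 - alpha * f'(x_0) = 0 - 1/10 * 5 = -1/2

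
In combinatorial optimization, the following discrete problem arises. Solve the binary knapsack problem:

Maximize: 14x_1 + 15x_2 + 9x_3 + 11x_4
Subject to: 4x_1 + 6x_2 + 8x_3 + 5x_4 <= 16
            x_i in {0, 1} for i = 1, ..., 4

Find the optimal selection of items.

Items: item 1 (v=14, w=4), item 2 (v=15, w=6), item 3 (v=9, w=8), item 4 (v=11, w=5)
Capacity: 16
Checking all 16 subsets (w = total weight, v = total value):
  {}: w = 0, v = 0
  {1}: w = 4, v = 14
  {2}: w = 6, v = 15
  {3}: w = 8, v = 9
  {4}: w = 5, v = 11
  {1, 2}: w = 10, v = 29
  {1, 3}: w = 12, v = 23
  {1, 4}: w = 9, v = 25
  {2, 3}: w = 14, v = 24
  {2, 4}: w = 11, v = 26
  {3, 4}: w = 13, v = 20
  {1, 2, 3}: w = 18 > 16, infeasible
  {1, 2, 4}: w = 15, v = 40
  {1, 3, 4}: w = 17 > 16, infeasible
  {2, 3, 4}: w = 19 > 16, infeasible
  {1, 2, 3, 4}: w = 23 > 16, infeasible
Best feasible subset: items [1, 2, 4]
Total weight: 15 <= 16, total value: 40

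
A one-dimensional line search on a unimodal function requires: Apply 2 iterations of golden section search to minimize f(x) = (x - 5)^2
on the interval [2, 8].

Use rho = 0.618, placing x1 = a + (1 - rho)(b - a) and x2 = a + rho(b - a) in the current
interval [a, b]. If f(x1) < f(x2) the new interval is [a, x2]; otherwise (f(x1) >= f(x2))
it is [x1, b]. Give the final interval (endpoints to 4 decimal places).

Golden section search for min of f(x) = (x - 5)^2 on [2, 8].
Each step: x1 = a + (1 - rho)(b - a), x2 = a + rho(b - a); if f(x1) < f(x2) keep [a, x2], otherwise keep [x1, b].
Step 1: [2.0000, 8.0000], x1=4.2920 (f=0.5013), x2=5.7080 (f=0.5013); f(x1) = f(x2) (tie, not '<') => keep [4.2920, 8.0000]
Step 2: [4.2920, 8.0000], x1=5.7085 (f=0.5019), x2=6.5835 (f=2.5076); f(x1) < f(x2) => keep [4.2920, 6.5835]
Final interval: [4.2920, 6.5835]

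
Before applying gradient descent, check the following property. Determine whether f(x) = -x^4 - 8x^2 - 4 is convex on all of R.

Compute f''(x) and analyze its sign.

f(x) = -x^4 - 8x^2 - 4
f'(x) = -4x^3 + -16x
f''(x) = -12x^2 + -16
f''(x) = -12x^2 + -16 <= -16 < 0 for all x
Therefore, f is concave on R.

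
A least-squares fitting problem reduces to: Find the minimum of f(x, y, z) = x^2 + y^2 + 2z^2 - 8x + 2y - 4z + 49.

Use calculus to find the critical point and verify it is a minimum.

f(x,y,z) = x^2 + y^2 + 2z^2 - 8x + 2y - 4z + 49
df/dx = 2x + (-8) = 0 => x = 4
df/dy = 2y + (2) = 0 => y = -1
df/dz = 4z + (-4) = 0 => z = 1
f(4,-1,1) = 1*(4)^2 + 1*(-1)^2 + 2*(1)^2 + -8*(4) + 2*(-1) + -4*(1) + 49 = 30
Hessian is diagonal with entries 2, 2, 4 > 0, confirmed minimum.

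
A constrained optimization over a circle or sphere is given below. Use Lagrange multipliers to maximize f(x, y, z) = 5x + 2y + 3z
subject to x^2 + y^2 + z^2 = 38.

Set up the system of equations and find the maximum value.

Lagrange conditions: 5 = 2*lambda*x, 2 = 2*lambda*y, 3 = 2*lambda*z
So x:5 = y:2 = z:3, i.e. x = 5t, y = 2t, z = 3t
Constraint: t^2*(5^2 + 2^2 + 3^2) = 38
  t^2 * 38 = 38  =>  t = sqrt(1)
Maximum = 5*5t + 2*2t + 3*3t = 38*sqrt(1) = 38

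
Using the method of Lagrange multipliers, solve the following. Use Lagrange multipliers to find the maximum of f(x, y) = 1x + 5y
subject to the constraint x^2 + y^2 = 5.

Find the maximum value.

Set up Lagrange conditions: grad f = lambda * grad g
  1 = 2*lambda*x
  5 = 2*lambda*y
From these: x/y = 1/5, so x = 1t, y = 5t for some t.
Substitute into constraint: (1t)^2 + (5t)^2 = 5
  t^2 * 26 = 5
  t = sqrt(5/26)
Maximum = 1*x + 5*y = (1^2 + 5^2)*t = 26 * sqrt(5/26) = sqrt(130)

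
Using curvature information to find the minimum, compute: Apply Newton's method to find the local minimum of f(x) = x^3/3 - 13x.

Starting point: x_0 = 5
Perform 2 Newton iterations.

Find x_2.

f(x) = x^3/3 - 13x
f'(x) = x^2 - 13, f''(x) = 2x
Newton update: x_{n+1} = x_n - (x_n^2 - 13)/(2*x_n)
Step 1: x_0 = 5, f'=12, f''=10, x_1 = 19/5
Step 2: x_1 = 19/5, f'=36/25, f''=38/5, x_2 = 343/95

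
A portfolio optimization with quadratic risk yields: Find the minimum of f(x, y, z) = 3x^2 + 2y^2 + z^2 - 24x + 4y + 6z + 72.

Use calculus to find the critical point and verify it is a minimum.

f(x,y,z) = 3x^2 + 2y^2 + z^2 - 24x + 4y + 6z + 72
df/dx = 6x + (-24) = 0 => x = 4
df/dy = 4y + (4) = 0 => y = -1
df/dz = 2z + (6) = 0 => z = -3
f(4,-1,-3) = 3*(4)^2 + 2*(-1)^2 + 1*(-3)^2 + -24*(4) + 4*(-1) + 6*(-3) + 72 = 13
Hessian is diagonal with entries 6, 4, 2 > 0, confirmed minimum.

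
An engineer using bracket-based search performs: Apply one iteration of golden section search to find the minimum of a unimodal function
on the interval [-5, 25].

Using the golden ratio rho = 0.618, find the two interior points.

Golden section search on [-5, 25].
Golden ratio rho = 0.618 (approx).
Interior points:
  x_1 = -5 + (1-0.618)*30 = 6.4600
  x_2 = -5 + 0.618*30 = 13.5400
Compare f(x_1) and f(x_2) to determine which subinterval to keep.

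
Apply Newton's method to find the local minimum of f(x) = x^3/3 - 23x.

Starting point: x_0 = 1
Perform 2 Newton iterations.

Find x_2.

f(x) = x^3/3 - 23x
f'(x) = x^2 - 23, f''(x) = 2x
Newton update: x_{n+1} = x_n - (x_n^2 - 23)/(2*x_n)
Step 1: x_0 = 1, f'=-22, f''=2, x_1 = 12
Step 2: x_1 = 12, f'=121, f''=24, x_2 = 167/24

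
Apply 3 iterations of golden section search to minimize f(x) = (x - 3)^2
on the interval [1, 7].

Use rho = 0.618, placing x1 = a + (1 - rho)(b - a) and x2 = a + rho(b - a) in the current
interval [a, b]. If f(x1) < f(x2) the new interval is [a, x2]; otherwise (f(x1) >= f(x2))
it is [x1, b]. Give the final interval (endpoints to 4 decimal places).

Golden section search for min of f(x) = (x - 3)^2 on [1, 7].
Each step: x1 = a + (1 - rho)(b - a), x2 = a + rho(b - a); if f(x1) < f(x2) keep [a, x2], otherwise keep [x1, b].
Step 1: [1.0000, 7.0000], x1=3.2920 (f=0.0853), x2=4.7080 (f=2.9173); f(x1) < f(x2) => keep [1.0000, 4.7080]
Step 2: [1.0000, 4.7080], x1=2.4165 (f=0.3405), x2=3.2915 (f=0.0850); f(x1) > f(x2) => keep [2.4165, 4.7080]
Step 3: [2.4165, 4.7080], x1=3.2918 (f=0.0852), x2=3.8326 (f=0.6933); f(x1) < f(x2) => keep [2.4165, 3.8326]
Final interval: [2.4165, 3.8326]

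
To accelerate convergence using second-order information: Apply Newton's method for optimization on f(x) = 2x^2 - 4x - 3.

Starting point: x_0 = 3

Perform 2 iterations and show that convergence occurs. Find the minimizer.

f(x) = 2x^2 - 4x - 3, f'(x) = 4x + (-4), f''(x) = 4
Step 1: f'(3) = 8, x_1 = 3 - 8/4 = 1
Step 2: f'(1) = 0, x_2 = 1 (converged)
Newton's method converges in 1 step for quadratics.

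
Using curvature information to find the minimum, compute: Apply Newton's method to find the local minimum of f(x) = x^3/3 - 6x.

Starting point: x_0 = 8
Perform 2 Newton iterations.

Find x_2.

f(x) = x^3/3 - 6x
f'(x) = x^2 - 6, f''(x) = 2x
Newton update: x_{n+1} = x_n - (x_n^2 - 6)/(2*x_n)
Step 1: x_0 = 8, f'=58, f''=16, x_1 = 35/8
Step 2: x_1 = 35/8, f'=841/64, f''=35/4, x_2 = 1609/560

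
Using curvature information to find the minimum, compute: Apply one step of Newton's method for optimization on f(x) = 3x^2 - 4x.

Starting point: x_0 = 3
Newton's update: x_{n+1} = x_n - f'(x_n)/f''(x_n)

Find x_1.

f(x) = 3x^2 - 4x
f'(x) = 6x + (-4), f''(x) = 6
Newton step: x_1 = x_0 - f'(x_0)/f''(x_0)
f'(3) = 14
x_1 = 3 - 14/6 = 2/3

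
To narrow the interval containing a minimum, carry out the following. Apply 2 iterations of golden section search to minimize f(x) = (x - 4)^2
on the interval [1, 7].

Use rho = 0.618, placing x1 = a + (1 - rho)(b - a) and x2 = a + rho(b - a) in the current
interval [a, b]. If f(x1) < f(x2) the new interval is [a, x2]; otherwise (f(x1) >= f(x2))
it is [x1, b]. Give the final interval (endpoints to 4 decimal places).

Golden section search for min of f(x) = (x - 4)^2 on [1, 7].
Each step: x1 = a + (1 - rho)(b - a), x2 = a + rho(b - a); if f(x1) < f(x2) keep [a, x2], otherwise keep [x1, b].
Step 1: [1.0000, 7.0000], x1=3.2920 (f=0.5013), x2=4.7080 (f=0.5013); f(x1) = f(x2) (tie, not '<') => keep [3.2920, 7.0000]
Step 2: [3.2920, 7.0000], x1=4.7085 (f=0.5019), x2=5.5835 (f=2.5076); f(x1) < f(x2) => keep [3.2920, 5.5835]
Final interval: [3.2920, 5.5835]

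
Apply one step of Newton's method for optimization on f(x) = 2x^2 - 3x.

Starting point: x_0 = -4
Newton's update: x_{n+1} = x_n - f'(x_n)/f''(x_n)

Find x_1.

f(x) = 2x^2 - 3x
f'(x) = 4x + (-3), f''(x) = 4
Newton step: x_1 = x_0 - f'(x_0)/f''(x_0)
f'(-4) = -19
x_1 = -4 - -19/4 = 3/4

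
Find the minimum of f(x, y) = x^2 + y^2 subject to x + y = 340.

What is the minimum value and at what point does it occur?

Substitute y = 340 - x into f(x,y) = x^2 + y^2:
g(x) = x^2 + (340 - x)^2 = 2x^2 - 680x + 115600
g'(x) = 4x - 680 = 0  =>  x = 170
y = 340 - 170 = 170
Minimum value = 170^2 + 170^2 = 57800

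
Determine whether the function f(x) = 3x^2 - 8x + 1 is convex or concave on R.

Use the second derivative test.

f(x) = 3x^2 - 8x + 1
f'(x) = 6x - 8
f''(x) = 6
Since f''(x) = 6 > 0 for all x, f is convex on R.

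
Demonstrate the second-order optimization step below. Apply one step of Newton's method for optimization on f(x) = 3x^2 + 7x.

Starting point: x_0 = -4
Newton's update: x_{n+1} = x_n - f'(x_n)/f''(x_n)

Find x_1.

f(x) = 3x^2 + 7x
f'(x) = 6x + (7), f''(x) = 6
Newton step: x_1 = x_0 - f'(x_0)/f''(x_0)
f'(-4) = -17
x_1 = -4 - -17/6 = -7/6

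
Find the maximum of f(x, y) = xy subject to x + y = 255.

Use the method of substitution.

Substitute y = 255 - x into f(x,y) = xy:
g(x) = x(255 - x) = 255x - x^2
g'(x) = 255 - 2x = 0  =>  x = 255/2
y = 255 - 255/2 = 255/2
Maximum value = (255/2) * (255/2) = 65025/4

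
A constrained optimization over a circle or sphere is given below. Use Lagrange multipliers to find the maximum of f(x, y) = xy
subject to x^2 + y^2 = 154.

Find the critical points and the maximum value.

Lagrange conditions: y = 2*lambda*x and x = 2*lambda*y
If x = 0 then y = 0, violating the constraint, so x, y != 0.
Dividing: y/x = x/y => x^2 = y^2 => y = x or y = -x
Constraint: 2x^2 = 154 => x^2 = 77 => x = +/-sqrt(77)
Critical points: (sqrt(77), sqrt(77)), (-sqrt(77), -sqrt(77)), (sqrt(77), -sqrt(77)), (-sqrt(77), sqrt(77))
  y = x:  xy = x^2 = 77  at (sqrt(77), sqrt(77)) and (-sqrt(77), -sqrt(77))
  y = -x: xy = -x^2 = -77 at (sqrt(77), -sqrt(77)) and (-sqrt(77), sqrt(77))
Maximum xy = 77 at (sqrt(77), sqrt(77)) and (-sqrt(77), -sqrt(77))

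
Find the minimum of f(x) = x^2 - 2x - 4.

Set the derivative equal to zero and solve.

f(x) = x^2 - 2x - 4
f'(x) = 2x + (-2) = 0
x = 2/2 = 1
f(1) = -5
Since f''(x) = 2 > 0, this is a minimum.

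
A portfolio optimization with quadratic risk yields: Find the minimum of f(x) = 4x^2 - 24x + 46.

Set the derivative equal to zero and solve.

f(x) = 4x^2 - 24x + 46
f'(x) = 8x + (-24) = 0
x = 24/8 = 3
f(3) = 10
Since f''(x) = 8 > 0, this is a minimum.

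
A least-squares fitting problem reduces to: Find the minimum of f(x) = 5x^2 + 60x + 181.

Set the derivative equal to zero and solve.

f(x) = 5x^2 + 60x + 181
f'(x) = 10x + (60) = 0
x = -60/10 = -6
f(-6) = 1
Since f''(x) = 10 > 0, this is a minimum.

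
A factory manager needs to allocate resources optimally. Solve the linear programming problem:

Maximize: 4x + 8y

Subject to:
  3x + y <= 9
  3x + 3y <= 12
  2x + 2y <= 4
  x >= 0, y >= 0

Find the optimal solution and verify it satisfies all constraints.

Feasible vertices: (0, 0), (0, 2), (2, 0)
Objective 4x + 8y at each vertex:
  (0, 0): 0
  (0, 2): 16
  (2, 0): 8
Maximum is 16 at (0, 2).
Verify constraints at (x, y) = (0, 2):
  3*0 + 1*2 = 2 <= 9
  3*0 + 3*2 = 6 <= 12
  2*0 + 2*2 = 4 <= 4 (active)
  x = 0 >= 0, y = 2 >= 0. All constraints satisfied.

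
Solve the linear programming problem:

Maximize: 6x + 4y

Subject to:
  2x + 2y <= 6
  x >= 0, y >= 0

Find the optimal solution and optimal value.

The feasible region has vertices at [(0, 0), (3, 0), (0, 3)].
Checking objective 6x + 4y at each vertex:
  (0, 0): 6*0 + 4*0 = 0
  (3, 0): 6*3 + 4*0 = 18
  (0, 3): 6*0 + 4*3 = 12
Maximum is 18 at (3, 0).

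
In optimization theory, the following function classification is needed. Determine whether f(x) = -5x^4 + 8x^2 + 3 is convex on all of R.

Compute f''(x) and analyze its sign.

f(x) = -5x^4 + 8x^2 + 3
f'(x) = -20x^3 + 16x
f''(x) = -60x^2 + 16
f''(x) = -60x^2 + 16 -> -inf as |x| -> inf
Therefore, f is not globally convex on R.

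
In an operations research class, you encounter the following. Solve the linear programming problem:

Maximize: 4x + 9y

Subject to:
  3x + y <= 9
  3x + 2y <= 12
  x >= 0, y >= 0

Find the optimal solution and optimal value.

Feasible vertices: (0, 0), (0, 6), (2, 3), (3, 0)
Objective 4x + 9y at each:
  (0, 0): 0
  (0, 6): 54
  (2, 3): 35
  (3, 0): 12
Maximum is 54 at (0, 6).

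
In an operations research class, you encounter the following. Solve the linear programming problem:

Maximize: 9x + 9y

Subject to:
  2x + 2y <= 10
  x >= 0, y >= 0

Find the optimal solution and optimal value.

The feasible region has vertices at [(0, 0), (5, 0), (0, 5)].
Checking objective 9x + 9y at each vertex:
  (0, 0): 9*0 + 9*0 = 0
  (5, 0): 9*5 + 9*0 = 45
  (0, 5): 9*0 + 9*5 = 45
Maximum is 45 at (5, 0).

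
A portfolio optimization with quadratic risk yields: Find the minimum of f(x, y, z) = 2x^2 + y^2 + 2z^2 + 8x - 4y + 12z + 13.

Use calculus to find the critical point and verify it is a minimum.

f(x,y,z) = 2x^2 + y^2 + 2z^2 + 8x - 4y + 12z + 13
df/dx = 4x + (8) = 0 => x = -2
df/dy = 2y + (-4) = 0 => y = 2
df/dz = 4z + (12) = 0 => z = -3
f(-2,2,-3) = 2*(-2)^2 + 1*(2)^2 + 2*(-3)^2 + 8*(-2) + -4*(2) + 12*(-3) + 13 = -17
Hessian is diagonal with entries 4, 2, 4 > 0, confirmed minimum.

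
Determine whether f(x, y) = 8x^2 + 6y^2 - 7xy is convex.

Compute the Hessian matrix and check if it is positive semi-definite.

f(x,y) = 8x^2 + 6y^2 - 7xy
Hessian H = [[16, -7], [-7, 12]]
trace(H) = 28, det(H) = 143
Eigenvalues: (28 +/- sqrt(212)) / 2 = 21.28, 6.72
Since both eigenvalues > 0, f is convex.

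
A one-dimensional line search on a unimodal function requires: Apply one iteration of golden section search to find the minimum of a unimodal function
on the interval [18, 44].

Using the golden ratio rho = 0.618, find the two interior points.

Golden section search on [18, 44].
Golden ratio rho = 0.618 (approx).
Interior points:
  x_1 = 18 + (1-0.618)*26 = 27.9320
  x_2 = 18 + 0.618*26 = 34.0680
Compare f(x_1) and f(x_2) to determine which subinterval to keep.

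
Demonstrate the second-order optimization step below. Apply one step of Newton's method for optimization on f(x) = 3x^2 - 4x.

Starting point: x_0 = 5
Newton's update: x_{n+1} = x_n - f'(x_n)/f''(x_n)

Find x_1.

f(x) = 3x^2 - 4x
f'(x) = 6x + (-4), f''(x) = 6
Newton step: x_1 = x_0 - f'(x_0)/f''(x_0)
f'(5) = 26
x_1 = 5 - 26/6 = 2/3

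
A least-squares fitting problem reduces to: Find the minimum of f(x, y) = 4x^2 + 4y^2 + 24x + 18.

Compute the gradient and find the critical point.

f(x,y) = 4x^2 + 4y^2 + 24x + 18
df/dx = 8x + (24) = 0  =>  x = -3
df/dy = 8y + (0) = 0  =>  y = 0
f(-3, 0) = 4*(-3)^2 + 4*(0)^2 + 24*(-3) + 18 = -18
Hessian is diagonal with entries 8, 8 > 0, so this is a minimum.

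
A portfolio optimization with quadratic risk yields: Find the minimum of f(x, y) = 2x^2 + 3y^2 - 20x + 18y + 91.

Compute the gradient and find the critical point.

f(x,y) = 2x^2 + 3y^2 - 20x + 18y + 91
df/dx = 4x + (-20) = 0  =>  x = 5
df/dy = 6y + (18) = 0  =>  y = -3
f(5, -3) = 2*(5)^2 + 3*(-3)^2 + -20*(5) + 18*(-3) + 91 = 14
Hessian is diagonal with entries 4, 6 > 0, so this is a minimum.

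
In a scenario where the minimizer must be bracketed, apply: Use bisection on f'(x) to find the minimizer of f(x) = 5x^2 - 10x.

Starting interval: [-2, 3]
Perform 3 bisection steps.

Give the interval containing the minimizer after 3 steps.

Finding critical point of f(x) = 5x^2 - 10x using bisection on f'(x) = 10x + -10.
f'(x) = 0 when x = 1.
Starting interval: [-2, 3]
Step 1: mid = 1/2, f'(mid) = -5, new interval = [1/2, 3]
Step 2: mid = 7/4, f'(mid) = 15/2, new interval = [1/2, 7/4]
Step 3: mid = 9/8, f'(mid) = 5/4, new interval = [1/2, 9/8]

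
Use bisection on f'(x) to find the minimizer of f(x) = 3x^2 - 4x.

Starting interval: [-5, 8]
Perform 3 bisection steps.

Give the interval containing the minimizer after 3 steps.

Finding critical point of f(x) = 3x^2 - 4x using bisection on f'(x) = 6x + -4.
f'(x) = 0 when x = 2/3.
Starting interval: [-5, 8]
Step 1: mid = 3/2, f'(mid) = 5, new interval = [-5, 3/2]
Step 2: mid = -7/4, f'(mid) = -29/2, new interval = [-7/4, 3/2]
Step 3: mid = -1/8, f'(mid) = -19/4, new interval = [-1/8, 3/2]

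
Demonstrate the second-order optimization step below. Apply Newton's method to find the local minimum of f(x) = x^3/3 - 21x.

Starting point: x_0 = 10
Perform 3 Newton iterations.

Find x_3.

f(x) = x^3/3 - 21x
f'(x) = x^2 - 21, f''(x) = 2x
Newton update: x_{n+1} = x_n - (x_n^2 - 21)/(2*x_n)
Step 1: x_0 = 10, f'=79, f''=20, x_1 = 121/20
Step 2: x_1 = 121/20, f'=6241/400, f''=121/10, x_2 = 23041/4840
Step 3: x_2 = 23041/4840, f'=38950081/23425600, f''=23041/2420, x_3 = 1022825281/223036880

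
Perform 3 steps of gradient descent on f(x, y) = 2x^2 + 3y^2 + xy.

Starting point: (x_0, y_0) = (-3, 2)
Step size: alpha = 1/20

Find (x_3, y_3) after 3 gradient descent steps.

f(x,y) = 2x^2 + 3y^2 + xy
grad_x = 4x + 1y, grad_y = 6y + 1x
Step 1: grad = (-10, 9), (-5/2, 31/20)
Step 2: grad = (-169/20, 34/5), (-831/400, 121/100)
Step 3: grad = (-71/10, 2073/400), (-689/400, 7607/8000)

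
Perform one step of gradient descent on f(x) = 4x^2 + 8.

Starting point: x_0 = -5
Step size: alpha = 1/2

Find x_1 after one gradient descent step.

f(x) = 4x^2 + 8
f'(x) = 8x + 0
f'(-5) = 8*-5 + (0) = -40
x_1 = x_0 - alpha * f'(x_0) = -5 - 1/2 * -40 = 15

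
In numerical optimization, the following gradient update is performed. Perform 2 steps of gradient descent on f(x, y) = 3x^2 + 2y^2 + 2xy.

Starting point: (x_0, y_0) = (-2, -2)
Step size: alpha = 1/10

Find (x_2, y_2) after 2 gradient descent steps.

f(x,y) = 3x^2 + 2y^2 + 2xy
grad_x = 6x + 2y, grad_y = 4y + 2x
Step 1: grad = (-16, -12), (-2/5, -4/5)
Step 2: grad = (-4, -4), (0, -2/5)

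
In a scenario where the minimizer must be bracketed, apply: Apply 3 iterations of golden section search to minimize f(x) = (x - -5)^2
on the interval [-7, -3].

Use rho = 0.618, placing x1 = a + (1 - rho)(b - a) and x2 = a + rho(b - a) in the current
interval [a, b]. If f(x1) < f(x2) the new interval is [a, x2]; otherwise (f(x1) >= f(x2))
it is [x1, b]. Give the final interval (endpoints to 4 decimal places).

Golden section search for min of f(x) = (x - -5)^2 on [-7, -3].
Each step: x1 = a + (1 - rho)(b - a), x2 = a + rho(b - a); if f(x1) < f(x2) keep [a, x2], otherwise keep [x1, b].
Step 1: [-7.0000, -3.0000], x1=-5.4720 (f=0.2228), x2=-4.5280 (f=0.2228); f(x1) = f(x2) (tie, not '<') => keep [-5.4720, -3.0000]
Step 2: [-5.4720, -3.0000], x1=-4.5277 (f=0.2231), x2=-3.9443 (f=1.1145); f(x1) < f(x2) => keep [-5.4720, -3.9443]
Step 3: [-5.4720, -3.9443], x1=-4.8884 (f=0.0125), x2=-4.5279 (f=0.2229); f(x1) < f(x2) => keep [-5.4720, -4.5279]
Final interval: [-5.4720, -4.5279]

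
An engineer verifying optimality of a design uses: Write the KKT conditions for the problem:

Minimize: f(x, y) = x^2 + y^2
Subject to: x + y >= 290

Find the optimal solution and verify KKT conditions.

KKT conditions for min x^2 + y^2 s.t. x + y >= 290:
Stationarity: 2x = mu, 2y = mu
So x = y = mu/2.
Complementary slackness: mu*(x + y - 290) = 0
Primal feasibility: x + y >= 290; dual feasibility: mu >= 0
If mu = 0 then x = y = 0, but 0 + 0 < 290 is infeasible, so the constraint is active.
Constraint active: x + y = 2*(mu/2) = 290 => mu = 290
x = y = 145, f = 42050
Verify: stationarity 2*145 = 290 = mu; primal 145 + 145 = 290 >= 290; dual mu = 290 >= 0; complementary slackness 290*(290 - 290) = 0. All KKT conditions hold.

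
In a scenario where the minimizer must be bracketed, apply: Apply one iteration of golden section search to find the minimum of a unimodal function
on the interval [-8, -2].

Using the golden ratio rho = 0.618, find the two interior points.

Golden section search on [-8, -2].
Golden ratio rho = 0.618 (approx).
Interior points:
  x_1 = -8 + (1-0.618)*6 = -5.7080
  x_2 = -8 + 0.618*6 = -4.2920
Compare f(x_1) and f(x_2) to determine which subinterval to keep.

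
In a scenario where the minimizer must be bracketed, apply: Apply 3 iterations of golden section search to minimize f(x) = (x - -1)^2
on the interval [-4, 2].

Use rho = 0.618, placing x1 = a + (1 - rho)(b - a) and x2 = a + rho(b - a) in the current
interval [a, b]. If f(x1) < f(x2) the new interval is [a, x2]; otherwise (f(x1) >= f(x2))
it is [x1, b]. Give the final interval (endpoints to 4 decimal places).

Golden section search for min of f(x) = (x - -1)^2 on [-4, 2].
Each step: x1 = a + (1 - rho)(b - a), x2 = a + rho(b - a); if f(x1) < f(x2) keep [a, x2], otherwise keep [x1, b].
Step 1: [-4.0000, 2.0000], x1=-1.7080 (f=0.5013), x2=-0.2920 (f=0.5013); f(x1) = f(x2) (tie, not '<') => keep [-1.7080, 2.0000]
Step 2: [-1.7080, 2.0000], x1=-0.2915 (f=0.5019), x2=0.5835 (f=2.5076); f(x1) < f(x2) => keep [-1.7080, 0.5835]
Step 3: [-1.7080, 0.5835], x1=-0.8326 (f=0.0280), x2=-0.2918 (f=0.5015); f(x1) < f(x2) => keep [-1.7080, -0.2918]
Final interval: [-1.7080, -0.2918]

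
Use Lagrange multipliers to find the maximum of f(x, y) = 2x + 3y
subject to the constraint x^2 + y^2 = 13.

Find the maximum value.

Set up Lagrange conditions: grad f = lambda * grad g
  2 = 2*lambda*x
  3 = 2*lambda*y
From these: x/y = 2/3, so x = 2t, y = 3t for some t.
Substitute into constraint: (2t)^2 + (3t)^2 = 13
  t^2 * 13 = 13
  t = sqrt(13/13)
Maximum = 2*x + 3*y = (2^2 + 3^2)*t = 13 * sqrt(13/13) = 13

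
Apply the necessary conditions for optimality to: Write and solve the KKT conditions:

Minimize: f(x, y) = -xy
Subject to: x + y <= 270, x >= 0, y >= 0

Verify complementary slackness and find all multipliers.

Problem: min -xy s.t. x + y <= 270 (multiplier lambda), x >= 0 (mu_x), y >= 0 (mu_y)
KKT stationarity: -y + lambda - mu_x = 0, -x + lambda - mu_y = 0, with lambda, mu_x, mu_y >= 0
Complementary slackness: lambda*(x + y - 270) = 0, mu_x*x = 0, mu_y*y = 0
If lambda = 0: y = -mu_x <= 0 and x = -mu_y <= 0 force x = y = 0 with f = 0; but x = y = 135 is feasible with f = -18225 < 0, so this is not the minimum. Hence lambda > 0 and x + y = 270.
Try x > 0, y > 0 (so mu_x = mu_y = 0): y = lambda, x = lambda => x = y = lambda
x + y = 270 => 2*lambda = 270 => lambda = 135
x* = y* = 135 > 0, consistent with mu_x = mu_y = 0.
(Any feasible point with x = 0 or y = 0 has f = 0 > -18225, so the minimum is not on those boundaries.)
min(-xy) = -18225 (i.e. max xy = 18225)
Multipliers: lambda = 135, mu_x = 0, mu_y = 0
Complementary slackness: lambda*(x + y - 270) = 135*(135 + 135 - 270) = 0, mu_x*x = 0*135 = 0, mu_y*y = 0*135 = 0. Satisfied.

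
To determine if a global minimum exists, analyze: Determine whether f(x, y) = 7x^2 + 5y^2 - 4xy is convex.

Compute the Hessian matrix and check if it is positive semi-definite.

f(x,y) = 7x^2 + 5y^2 - 4xy
Hessian H = [[14, -4], [-4, 10]]
trace(H) = 24, det(H) = 124
Eigenvalues: (24 +/- sqrt(80)) / 2 = 16.47, 7.528
Since both eigenvalues > 0, f is convex.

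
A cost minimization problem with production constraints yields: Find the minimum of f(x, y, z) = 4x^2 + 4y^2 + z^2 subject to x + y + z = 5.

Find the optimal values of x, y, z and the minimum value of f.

Using Lagrange multipliers on f = 4x^2 + 4y^2 + z^2 with constraint x + y + z = 5:
Conditions: 2*4*x = lambda, 2*4*y = lambda, 2*1*z = lambda
So x = lambda/8, y = lambda/8, z = lambda/2
Substituting into constraint: lambda * (3/4) = 5
lambda = 20/3
x = 5/6, y = 5/6, z = 10/3
Minimum value = 50/3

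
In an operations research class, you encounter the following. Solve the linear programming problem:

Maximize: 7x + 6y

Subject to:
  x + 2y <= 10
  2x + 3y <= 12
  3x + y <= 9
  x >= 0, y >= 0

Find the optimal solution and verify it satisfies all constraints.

Feasible vertices: (0, 0), (0, 4), (15/7, 18/7), (3, 0)
Objective 7x + 6y at each vertex:
  (0, 0): 0
  (0, 4): 24
  (15/7, 18/7): 213/7
  (3, 0): 21
Maximum is 213/7 at (15/7, 18/7).
Verify constraints at (x, y) = (15/7, 18/7):
  1*(15/7) + 2*(18/7) = 51/7 <= 10
  2*(15/7) + 3*(18/7) = 12 <= 12 (active)
  3*(15/7) + 1*(18/7) = 9 <= 9 (active)
  x = 15/7 >= 0, y = 18/7 >= 0. All constraints satisfied.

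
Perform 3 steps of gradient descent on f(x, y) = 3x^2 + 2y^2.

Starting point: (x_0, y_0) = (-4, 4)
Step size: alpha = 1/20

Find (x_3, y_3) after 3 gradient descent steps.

f(x,y) = 3x^2 + 2y^2
grad_x = 6x + 0y, grad_y = 4y + 0x
Step 1: grad = (-24, 16), (-14/5, 16/5)
Step 2: grad = (-84/5, 64/5), (-49/25, 64/25)
Step 3: grad = (-294/25, 256/25), (-343/250, 256/125)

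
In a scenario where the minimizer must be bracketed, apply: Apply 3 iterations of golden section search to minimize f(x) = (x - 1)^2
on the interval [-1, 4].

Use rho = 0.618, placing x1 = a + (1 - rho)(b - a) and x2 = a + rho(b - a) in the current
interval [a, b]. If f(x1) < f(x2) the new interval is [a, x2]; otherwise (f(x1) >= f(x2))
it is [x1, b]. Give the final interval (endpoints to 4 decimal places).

Golden section search for min of f(x) = (x - 1)^2 on [-1, 4].
Each step: x1 = a + (1 - rho)(b - a), x2 = a + rho(b - a); if f(x1) < f(x2) keep [a, x2], otherwise keep [x1, b].
Step 1: [-1.0000, 4.0000], x1=0.9100 (f=0.0081), x2=2.0900 (f=1.1881); f(x1) < f(x2) => keep [-1.0000, 2.0900]
Step 2: [-1.0000, 2.0900], x1=0.1804 (f=0.6718), x2=0.9096 (f=0.0082); f(x1) > f(x2) => keep [0.1804, 2.0900]
Step 3: [0.1804, 2.0900], x1=0.9099 (f=0.0081), x2=1.3605 (f=0.1300); f(x1) < f(x2) => keep [0.1804, 1.3605]
Final interval: [0.1804, 1.3605]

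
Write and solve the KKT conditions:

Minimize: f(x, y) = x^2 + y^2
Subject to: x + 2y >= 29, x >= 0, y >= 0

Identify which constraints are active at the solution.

KKT conditions for min x^2 + y^2 s.t. 1x + 2y >= 29, x >= 0, y >= 0:
Stationarity: 2x = mu*1 + mu_x, 2y = mu*2 + mu_y, with mu, mu_x, mu_y >= 0
Complementary slackness: mu*(x + 2y - 29) = 0, mu_x*x = 0, mu_y*y = 0
(0, 0) is infeasible (1*0 + 2*0 < 29), so if mu = 0 stationarity would force x = mu_x/2 >= 0, y = mu_y/2 >= 0 with mu_x*x = mu_y*y = 0, i.e. x = y = 0: contradiction. Hence mu > 0 and x + 2y = 29 is active.
Try x > 0, y > 0 (so mu_x = mu_y = 0): x = 1*mu/2, y = 2*mu/2
Substitute: 1*(1*mu/2) + 2*(2*mu/2) = 29
  mu*5/2 = 29 => mu = 58/5
x* = 29/5 > 0, y* = 58/5 > 0, consistent with mu_x = mu_y = 0.
f is convex and the constraints are linear, so this KKT point is the global minimum.
f* = 841/5
Active constraints: x + 2y >= 29 (holds with equality, mu = 58/5 > 0); x >= 0 and y >= 0 are inactive (mu_x = mu_y = 0).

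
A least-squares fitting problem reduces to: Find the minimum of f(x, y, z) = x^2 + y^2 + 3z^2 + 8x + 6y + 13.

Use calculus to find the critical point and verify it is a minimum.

f(x,y,z) = x^2 + y^2 + 3z^2 + 8x + 6y + 13
df/dx = 2x + (8) = 0 => x = -4
df/dy = 2y + (6) = 0 => y = -3
df/dz = 6z + (0) = 0 => z = 0
f(-4,-3,0) = 1*(-4)^2 + 1*(-3)^2 + 3*(0)^2 + 8*(-4) + 6*(-3) + 13 = -12
Hessian is diagonal with entries 2, 2, 6 > 0, confirmed minimum.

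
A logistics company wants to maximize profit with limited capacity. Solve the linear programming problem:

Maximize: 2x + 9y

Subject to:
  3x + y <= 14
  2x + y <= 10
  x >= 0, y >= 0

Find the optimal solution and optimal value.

Feasible vertices: (0, 0), (0, 10), (4, 2), (14/3, 0)
Objective 2x + 9y at each:
  (0, 0): 0
  (0, 10): 90
  (4, 2): 26
  (14/3, 0): 28/3
Maximum is 90 at (0, 10).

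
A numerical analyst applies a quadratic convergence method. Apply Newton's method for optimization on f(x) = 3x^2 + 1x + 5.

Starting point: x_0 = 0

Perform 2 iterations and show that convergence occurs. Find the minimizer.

f(x) = 3x^2 + 1x + 5, f'(x) = 6x + (1), f''(x) = 6
Step 1: f'(0) = 1, x_1 = 0 - 1/6 = -1/6
Step 2: f'(-1/6) = 0, x_2 = -1/6 (converged)
Newton's method converges in 1 step for quadratics.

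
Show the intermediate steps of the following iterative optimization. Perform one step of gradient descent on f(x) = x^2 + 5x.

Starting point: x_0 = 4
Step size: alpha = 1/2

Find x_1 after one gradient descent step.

f(x) = x^2 + 5x
f'(x) = 2x + 5
f'(4) = 2*4 + (5) = 13
x_1 = x_0 - alpha * f'(x_0) = 4 - 1/2 * 13 = -5/2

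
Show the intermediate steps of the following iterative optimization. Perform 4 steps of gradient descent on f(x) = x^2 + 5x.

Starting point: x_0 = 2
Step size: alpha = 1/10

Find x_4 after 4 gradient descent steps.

f(x) = x^2 + 5x, f'(x) = 2x + (5)
Step 1: f'(2) = 9, x_1 = 2 - 1/10 * 9 = 11/10
Step 2: f'(11/10) = 36/5, x_2 = 11/10 - 1/10 * 36/5 = 19/50
Step 3: f'(19/50) = 144/25, x_3 = 19/50 - 1/10 * 144/25 = -49/250
Step 4: f'(-49/250) = 576/125, x_4 = -49/250 - 1/10 * 576/125 = -821/1250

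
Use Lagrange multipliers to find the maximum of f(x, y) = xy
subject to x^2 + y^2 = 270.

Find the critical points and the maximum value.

Lagrange conditions: y = 2*lambda*x and x = 2*lambda*y
If x = 0 then y = 0, violating the constraint, so x, y != 0.
Dividing: y/x = x/y => x^2 = y^2 => y = x or y = -x
Constraint: 2x^2 = 270 => x^2 = 135 => x = +/-sqrt(135)
Critical points: (sqrt(135), sqrt(135)), (-sqrt(135), -sqrt(135)), (sqrt(135), -sqrt(135)), (-sqrt(135), sqrt(135))
  y = x:  xy = x^2 = 135  at (sqrt(135), sqrt(135)) and (-sqrt(135), -sqrt(135))
  y = -x: xy = -x^2 = -135 at (sqrt(135), -sqrt(135)) and (-sqrt(135), sqrt(135))
Maximum xy = 135 at (sqrt(135), sqrt(135)) and (-sqrt(135), -sqrt(135))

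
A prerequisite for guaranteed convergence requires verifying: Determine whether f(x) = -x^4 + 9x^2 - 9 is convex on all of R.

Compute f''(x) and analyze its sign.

f(x) = -x^4 + 9x^2 - 9
f'(x) = -4x^3 + 18x
f''(x) = -12x^2 + 18
f''(x) = -12x^2 + 18 -> -inf as |x| -> inf
Therefore, f is not globally convex on R.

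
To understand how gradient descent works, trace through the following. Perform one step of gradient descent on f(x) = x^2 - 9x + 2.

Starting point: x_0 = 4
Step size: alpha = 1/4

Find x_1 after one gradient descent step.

f(x) = x^2 - 9x + 2
f'(x) = 2x - 9
f'(4) = 2*4 + (-9) = -1
x_1 = x_0 - alpha * f'(x_0) = 4 - 1/4 * -1 = 17/4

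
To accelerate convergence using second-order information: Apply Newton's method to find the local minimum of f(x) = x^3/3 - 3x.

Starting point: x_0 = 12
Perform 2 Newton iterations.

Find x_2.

f(x) = x^3/3 - 3x
f'(x) = x^2 - 3, f''(x) = 2x
Newton update: x_{n+1} = x_n - (x_n^2 - 3)/(2*x_n)
Step 1: x_0 = 12, f'=141, f''=24, x_1 = 49/8
Step 2: x_1 = 49/8, f'=2209/64, f''=49/4, x_2 = 2593/784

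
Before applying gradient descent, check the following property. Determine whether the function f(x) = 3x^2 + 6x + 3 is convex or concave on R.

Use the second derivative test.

f(x) = 3x^2 + 6x + 3
f'(x) = 6x + 6
f''(x) = 6
Since f''(x) = 6 > 0 for all x, f is convex on R.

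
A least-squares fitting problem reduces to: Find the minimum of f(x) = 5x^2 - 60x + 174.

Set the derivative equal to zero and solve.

f(x) = 5x^2 - 60x + 174
f'(x) = 10x + (-60) = 0
x = 60/10 = 6
f(6) = -6
Since f''(x) = 10 > 0, this is a minimum.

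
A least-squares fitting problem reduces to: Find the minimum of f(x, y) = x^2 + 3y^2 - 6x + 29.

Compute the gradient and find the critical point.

f(x,y) = x^2 + 3y^2 - 6x + 29
df/dx = 2x + (-6) = 0  =>  x = 3
df/dy = 6y + (0) = 0  =>  y = 0
f(3, 0) = 1*(3)^2 + 3*(0)^2 + -6*(3) + 29 = 20
Hessian is diagonal with entries 2, 6 > 0, so this is a minimum.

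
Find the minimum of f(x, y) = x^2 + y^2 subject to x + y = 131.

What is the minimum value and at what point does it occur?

Substitute y = 131 - x into f(x,y) = x^2 + y^2:
g(x) = x^2 + (131 - x)^2 = 2x^2 - 262x + 17161
g'(x) = 4x - 262 = 0  =>  x = 131/2
y = 131 - 131/2 = 131/2
Minimum value = (131/2)^2 + (131/2)^2 = 17161/2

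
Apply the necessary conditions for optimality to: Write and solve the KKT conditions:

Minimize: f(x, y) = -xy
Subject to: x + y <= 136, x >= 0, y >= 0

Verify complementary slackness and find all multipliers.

Problem: min -xy s.t. x + y <= 136 (multiplier lambda), x >= 0 (mu_x), y >= 0 (mu_y)
KKT stationarity: -y + lambda - mu_x = 0, -x + lambda - mu_y = 0, with lambda, mu_x, mu_y >= 0
Complementary slackness: lambda*(x + y - 136) = 0, mu_x*x = 0, mu_y*y = 0
If lambda = 0: y = -mu_x <= 0 and x = -mu_y <= 0 force x = y = 0 with f = 0; but x = y = 68 is feasible with f = -4624 < 0, so this is not the minimum. Hence lambda > 0 and x + y = 136.
Try x > 0, y > 0 (so mu_x = mu_y = 0): y = lambda, x = lambda => x = y = lambda
x + y = 136 => 2*lambda = 136 => lambda = 68
x* = y* = 68 > 0, consistent with mu_x = mu_y = 0.
(Any feasible point with x = 0 or y = 0 has f = 0 > -4624, so the minimum is not on those boundaries.)
min(-xy) = -4624 (i.e. max xy = 4624)
Multipliers: lambda = 68, mu_x = 0, mu_y = 0
Complementary slackness: lambda*(x + y - 136) = 68*(68 + 68 - 136) = 0, mu_x*x = 0*68 = 0, mu_y*y = 0*68 = 0. Satisfied.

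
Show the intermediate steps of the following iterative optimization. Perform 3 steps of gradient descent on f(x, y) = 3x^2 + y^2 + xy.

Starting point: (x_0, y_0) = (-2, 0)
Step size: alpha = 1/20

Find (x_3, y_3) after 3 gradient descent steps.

f(x,y) = 3x^2 + y^2 + xy
grad_x = 6x + 1y, grad_y = 2y + 1x
Step 1: grad = (-12, -2), (-7/5, 1/10)
Step 2: grad = (-83/10, -6/5), (-197/200, 4/25)
Step 3: grad = (-23/4, -133/200), (-279/400, 773/4000)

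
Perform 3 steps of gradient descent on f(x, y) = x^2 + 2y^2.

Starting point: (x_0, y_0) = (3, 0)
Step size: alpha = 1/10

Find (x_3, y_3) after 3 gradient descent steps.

f(x,y) = x^2 + 2y^2
grad_x = 2x + 0y, grad_y = 4y + 0x
Step 1: grad = (6, 0), (12/5, 0)
Step 2: grad = (24/5, 0), (48/25, 0)
Step 3: grad = (96/25, 0), (192/125, 0)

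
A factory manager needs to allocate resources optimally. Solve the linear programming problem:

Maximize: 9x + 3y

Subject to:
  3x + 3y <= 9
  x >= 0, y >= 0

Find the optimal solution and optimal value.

The feasible region has vertices at [(0, 0), (3, 0), (0, 3)].
Checking objective 9x + 3y at each vertex:
  (0, 0): 9*0 + 3*0 = 0
  (3, 0): 9*3 + 3*0 = 27
  (0, 3): 9*0 + 3*3 = 9
Maximum is 27 at (3, 0).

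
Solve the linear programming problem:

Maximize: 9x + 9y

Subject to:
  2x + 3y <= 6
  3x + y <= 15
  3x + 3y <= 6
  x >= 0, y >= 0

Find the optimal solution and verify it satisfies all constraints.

Feasible vertices: (0, 0), (0, 2), (2, 0)
Objective 9x + 9y at each vertex:
  (0, 0): 0
  (0, 2): 18
  (2, 0): 18
Maximum is 18 at (0, 2).
Verify constraints at (x, y) = (0, 2):
  2*0 + 3*2 = 6 <= 6 (active)
  3*0 + 1*2 = 2 <= 15
  3*0 + 3*2 = 6 <= 6 (active)
  x = 0 >= 0, y = 2 >= 0. All constraints satisfied.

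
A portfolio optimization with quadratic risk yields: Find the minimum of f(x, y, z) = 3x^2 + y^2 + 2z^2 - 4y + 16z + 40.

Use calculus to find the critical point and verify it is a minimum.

f(x,y,z) = 3x^2 + y^2 + 2z^2 - 4y + 16z + 40
df/dx = 6x + (0) = 0 => x = 0
df/dy = 2y + (-4) = 0 => y = 2
df/dz = 4z + (16) = 0 => z = -4
f(0,2,-4) = 3*(0)^2 + 1*(2)^2 + 2*(-4)^2 + -4*(2) + 16*(-4) + 40 = 4
Hessian is diagonal with entries 6, 2, 4 > 0, confirmed minimum.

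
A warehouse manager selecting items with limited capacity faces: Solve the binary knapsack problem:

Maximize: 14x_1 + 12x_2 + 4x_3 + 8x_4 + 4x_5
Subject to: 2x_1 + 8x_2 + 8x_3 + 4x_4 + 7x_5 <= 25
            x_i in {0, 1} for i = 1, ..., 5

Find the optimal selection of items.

Items: item 1 (v=14, w=2), item 2 (v=12, w=8), item 3 (v=4, w=8), item 4 (v=8, w=4), item 5 (v=4, w=7)
Capacity: 25
Checking all 32 subsets (w = total weight, v = total value):
  {}: w = 0, v = 0
  {1}: w = 2, v = 14
  {2}: w = 8, v = 12
  {3}: w = 8, v = 4
  {4}: w = 4, v = 8
  {5}: w = 7, v = 4
  {1, 2}: w = 10, v = 26
  {1, 3}: w = 10, v = 18
  {1, 4}: w = 6, v = 22
  {1, 5}: w = 9, v = 18
  {2, 3}: w = 16, v = 16
  {2, 4}: w = 12, v = 20
  {2, 5}: w = 15, v = 16
  {3, 4}: w = 12, v = 12
  {3, 5}: w = 15, v = 8
  {4, 5}: w = 11, v = 12
  {1, 2, 3}: w = 18, v = 30
  {1, 2, 4}: w = 14, v = 34
  {1, 2, 5}: w = 17, v = 30
  {1, 3, 4}: w = 14, v = 26
  {1, 3, 5}: w = 17, v = 22
  {1, 4, 5}: w = 13, v = 26
  {2, 3, 4}: w = 20, v = 24
  {2, 3, 5}: w = 23, v = 20
  {2, 4, 5}: w = 19, v = 24
  {3, 4, 5}: w = 19, v = 16
  {1, 2, 3, 4}: w = 22, v = 38
  {1, 2, 3, 5}: w = 25, v = 34
  {1, 2, 4, 5}: w = 21, v = 38
  {1, 3, 4, 5}: w = 21, v = 30
  {2, 3, 4, 5}: w = 27 > 25, infeasible
  {1, 2, 3, 4, 5}: w = 29 > 25, infeasible
Best feasible subset: items [1, 2, 3, 4]
(The same value 38 is also attained by {1, 2, 4, 5}.)
Total weight: 22 <= 25, total value: 38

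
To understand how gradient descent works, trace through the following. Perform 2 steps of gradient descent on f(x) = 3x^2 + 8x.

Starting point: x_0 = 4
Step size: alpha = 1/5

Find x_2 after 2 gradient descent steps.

f(x) = 3x^2 + 8x, f'(x) = 6x + (8)
Step 1: f'(4) = 32, x_1 = 4 - 1/5 * 32 = -12/5
Step 2: f'(-12/5) = -32/5, x_2 = -12/5 - 1/5 * -32/5 = -28/25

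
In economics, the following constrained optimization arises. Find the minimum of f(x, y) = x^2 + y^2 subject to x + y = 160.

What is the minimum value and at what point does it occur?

Substitute y = 160 - x into f(x,y) = x^2 + y^2:
g(x) = x^2 + (160 - x)^2 = 2x^2 - 320x + 25600
g'(x) = 4x - 320 = 0  =>  x = 80
y = 160 - 80 = 80
Minimum value = 80^2 + 80^2 = 12800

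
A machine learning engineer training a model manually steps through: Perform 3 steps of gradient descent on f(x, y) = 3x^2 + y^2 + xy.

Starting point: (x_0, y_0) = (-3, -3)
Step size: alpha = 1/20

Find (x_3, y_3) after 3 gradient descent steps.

f(x,y) = 3x^2 + y^2 + xy
grad_x = 6x + 1y, grad_y = 2y + 1x
Step 1: grad = (-21, -9), (-39/20, -51/20)
Step 2: grad = (-57/4, -141/20), (-99/80, -879/400)
Step 3: grad = (-3849/400, -2253/400), (-6051/8000, -15327/8000)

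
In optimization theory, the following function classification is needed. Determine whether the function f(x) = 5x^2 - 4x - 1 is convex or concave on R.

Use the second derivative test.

f(x) = 5x^2 - 4x - 1
f'(x) = 10x - 4
f''(x) = 10
Since f''(x) = 10 > 0 for all x, f is convex on R.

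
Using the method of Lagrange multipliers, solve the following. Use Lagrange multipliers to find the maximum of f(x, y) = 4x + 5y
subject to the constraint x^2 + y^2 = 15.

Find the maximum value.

Set up Lagrange conditions: grad f = lambda * grad g
  4 = 2*lambda*x
  5 = 2*lambda*y
From these: x/y = 4/5, so x = 4t, y = 5t for some t.
Substitute into constraint: (4t)^2 + (5t)^2 = 15
  t^2 * 41 = 15
  t = sqrt(15/41)
Maximum = 4*x + 5*y = (4^2 + 5^2)*t = 41 * sqrt(15/41) = sqrt(615)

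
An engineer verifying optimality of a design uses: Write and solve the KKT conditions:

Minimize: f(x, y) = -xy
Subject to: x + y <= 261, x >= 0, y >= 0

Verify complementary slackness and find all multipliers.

Problem: min -xy s.t. x + y <= 261 (multiplier lambda), x >= 0 (mu_x), y >= 0 (mu_y)
KKT stationarity: -y + lambda - mu_x = 0, -x + lambda - mu_y = 0, with lambda, mu_x, mu_y >= 0
Complementary slackness: lambda*(x + y - 261) = 0, mu_x*x = 0, mu_y*y = 0
If lambda = 0: y = -mu_x <= 0 and x = -mu_y <= 0 force x = y = 0 with f = 0; but x = y = 261/2 is feasible with f = -68121/4 < 0, so this is not the minimum. Hence lambda > 0 and x + y = 261.
Try x > 0, y > 0 (so mu_x = mu_y = 0): y = lambda, x = lambda => x = y = lambda
x + y = 261 => 2*lambda = 261 => lambda = 261/2
x* = y* = 261/2 > 0, consistent with mu_x = mu_y = 0.
(Any feasible point with x = 0 or y = 0 has f = 0 > -68121/4, so the minimum is not on those boundaries.)
min(-xy) = -68121/4 (i.e. max xy = 68121/4)
Multipliers: lambda = 261/2, mu_x = 0, mu_y = 0
Complementary slackness: lambda*(x + y - 261) = 261/2*(261/2 + 261/2 - 261) = 0, mu_x*x = 0*261/2 = 0, mu_y*y = 0*261/2 = 0. Satisfied.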